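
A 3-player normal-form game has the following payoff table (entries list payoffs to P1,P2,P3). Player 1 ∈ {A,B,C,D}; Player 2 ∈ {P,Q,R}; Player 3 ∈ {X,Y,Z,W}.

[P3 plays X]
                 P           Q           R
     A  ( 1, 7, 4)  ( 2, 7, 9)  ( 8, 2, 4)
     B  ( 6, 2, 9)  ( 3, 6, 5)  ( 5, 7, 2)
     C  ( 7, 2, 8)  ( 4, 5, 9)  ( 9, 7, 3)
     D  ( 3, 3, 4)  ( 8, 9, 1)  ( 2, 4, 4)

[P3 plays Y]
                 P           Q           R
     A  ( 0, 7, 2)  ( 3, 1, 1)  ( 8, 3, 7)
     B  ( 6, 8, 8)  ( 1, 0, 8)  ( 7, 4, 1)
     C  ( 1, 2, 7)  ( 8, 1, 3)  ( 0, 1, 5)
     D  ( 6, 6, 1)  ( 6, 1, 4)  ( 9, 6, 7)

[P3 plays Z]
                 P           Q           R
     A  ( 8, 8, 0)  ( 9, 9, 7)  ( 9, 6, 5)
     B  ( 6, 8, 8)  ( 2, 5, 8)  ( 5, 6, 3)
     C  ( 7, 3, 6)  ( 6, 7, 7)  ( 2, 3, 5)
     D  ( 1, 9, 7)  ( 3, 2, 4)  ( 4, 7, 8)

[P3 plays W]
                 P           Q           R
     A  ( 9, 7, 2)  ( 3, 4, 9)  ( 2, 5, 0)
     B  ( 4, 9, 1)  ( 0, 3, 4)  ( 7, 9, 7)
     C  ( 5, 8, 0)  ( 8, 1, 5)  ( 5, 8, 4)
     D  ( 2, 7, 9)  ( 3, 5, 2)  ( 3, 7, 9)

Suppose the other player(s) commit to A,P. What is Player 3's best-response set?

u_3(X vs A,P) = 4
u_3(Y vs A,P) = 2
u_3(Z vs A,P) = 0
u_3(W vs A,P) = 2
max payoff 4 at {X}

P3 best: {X}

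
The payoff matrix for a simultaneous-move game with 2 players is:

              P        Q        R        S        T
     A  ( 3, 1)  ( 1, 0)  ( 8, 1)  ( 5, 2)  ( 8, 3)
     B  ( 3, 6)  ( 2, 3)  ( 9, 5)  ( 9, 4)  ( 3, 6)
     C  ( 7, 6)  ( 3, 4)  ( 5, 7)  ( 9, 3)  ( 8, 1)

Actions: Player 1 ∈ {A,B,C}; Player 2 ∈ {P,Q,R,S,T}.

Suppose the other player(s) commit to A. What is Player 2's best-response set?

u_2(P vs A) = 1
u_2(Q vs A) = 0
u_2(R vs A) = 1
u_2(S vs A) = 2
u_2(T vs A) = 3
max payoff 3 at {T}

BR_2 = {T}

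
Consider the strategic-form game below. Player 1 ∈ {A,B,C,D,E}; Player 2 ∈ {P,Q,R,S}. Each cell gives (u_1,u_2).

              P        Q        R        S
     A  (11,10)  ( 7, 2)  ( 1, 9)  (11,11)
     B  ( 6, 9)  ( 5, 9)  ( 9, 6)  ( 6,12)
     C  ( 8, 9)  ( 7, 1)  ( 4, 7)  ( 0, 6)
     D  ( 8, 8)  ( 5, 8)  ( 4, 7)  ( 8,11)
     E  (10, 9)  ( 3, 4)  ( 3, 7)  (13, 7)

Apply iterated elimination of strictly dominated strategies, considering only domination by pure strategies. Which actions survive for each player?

P2 drop Q (S beats it: A:11>2 B:12>9 C:6>1 D:11>8 E:7>4)
P2 drop R (P beats it: A:10>9 B:9>6 C:9>7 D:8>7 E:9>7)
P1 drop B (A beats it: P:11>6 S:11>6)
P1 drop C (A beats it: P:11>8 S:11>0)
P1 drop D (A beats it: P:11>8 S:11>8)
P1→{A,E} P2→{P,S}

IESDS → P1:{A,E} P2:{P,S}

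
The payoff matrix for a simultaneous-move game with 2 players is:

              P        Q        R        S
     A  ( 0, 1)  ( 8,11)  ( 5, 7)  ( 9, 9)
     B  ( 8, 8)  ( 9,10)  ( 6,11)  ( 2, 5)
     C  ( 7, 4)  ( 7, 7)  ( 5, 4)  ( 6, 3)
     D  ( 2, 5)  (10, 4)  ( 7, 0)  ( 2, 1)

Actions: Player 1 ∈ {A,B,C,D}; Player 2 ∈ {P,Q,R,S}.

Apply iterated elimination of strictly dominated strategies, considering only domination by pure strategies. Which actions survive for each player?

P2 drop S (Q beats it: A:11>9 B:10>5 C:7>3 D:4>1)
P1 drop A (B beats it: P:8>0 Q:9>8 R:6>5)
P1 drop C (B beats it: P:8>7 Q:9>7 R:6>5)
P1→{B,D} P2→{P,Q,R}

Survivors P1:{B,D} P2:{P,Q,R}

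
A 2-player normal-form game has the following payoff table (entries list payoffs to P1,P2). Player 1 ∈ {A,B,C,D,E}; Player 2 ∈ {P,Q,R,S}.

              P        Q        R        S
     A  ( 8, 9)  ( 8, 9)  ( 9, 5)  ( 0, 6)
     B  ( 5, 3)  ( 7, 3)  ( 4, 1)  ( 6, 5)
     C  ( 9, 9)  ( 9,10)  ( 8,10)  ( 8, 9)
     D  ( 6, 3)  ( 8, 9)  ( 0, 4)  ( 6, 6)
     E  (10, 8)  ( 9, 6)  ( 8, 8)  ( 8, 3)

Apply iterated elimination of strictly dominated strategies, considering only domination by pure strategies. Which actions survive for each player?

P1 drop B (C beats it: P:9>5 Q:9>7 R:8>4 S:8>6)
P1 drop D (C beats it: P:9>6 Q:9>8 R:8>0 S:8>6)
P2 drop S (Q beats it: A:9>6 C:10>9 E:6>3)
P1→{A,C,E} P2→{P,Q,R}

IESDS → P1:{A,C,E} P2:{P,Q,R}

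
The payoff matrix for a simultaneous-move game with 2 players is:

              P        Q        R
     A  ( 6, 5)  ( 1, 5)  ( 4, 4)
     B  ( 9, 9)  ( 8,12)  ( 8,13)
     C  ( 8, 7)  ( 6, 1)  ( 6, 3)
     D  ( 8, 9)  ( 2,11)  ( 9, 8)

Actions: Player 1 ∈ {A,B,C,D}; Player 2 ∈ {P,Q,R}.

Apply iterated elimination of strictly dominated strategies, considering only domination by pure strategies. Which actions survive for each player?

IESDS → P1:{B,D} P2:{Q,R}

P1 drop A (B beats it: P:9>6 Q:8>1 R:8>4)
P1 drop C (B beats it: P:9>8 Q:8>6 R:8>6)
P2 drop P (Q beats it: B:12>9 D:11>9)
P1→{B,D} P2→{Q,R}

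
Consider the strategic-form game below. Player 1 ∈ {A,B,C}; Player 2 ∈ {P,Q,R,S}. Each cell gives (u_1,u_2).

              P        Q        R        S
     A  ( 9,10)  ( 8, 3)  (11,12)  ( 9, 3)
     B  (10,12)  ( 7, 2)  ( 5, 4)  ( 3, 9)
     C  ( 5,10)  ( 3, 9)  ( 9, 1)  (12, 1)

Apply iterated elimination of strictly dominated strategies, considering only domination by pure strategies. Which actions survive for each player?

Survivors P1:{A,B} P2:{P,R}

P2 drop Q (P beats it: A:10>3 B:12>2 C:10>9)
P2 drop S (P beats it: A:10>3 B:12>9 C:10>1)
P1 drop C (A beats it: P:9>5 R:11>9)
P1→{A,B} P2→{P,R}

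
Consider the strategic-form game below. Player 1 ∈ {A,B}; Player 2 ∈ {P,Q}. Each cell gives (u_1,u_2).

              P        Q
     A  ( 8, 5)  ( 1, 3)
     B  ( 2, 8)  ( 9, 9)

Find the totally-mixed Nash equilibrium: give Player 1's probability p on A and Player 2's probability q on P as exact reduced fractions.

p=1/3, q=4/7

P1 indiff ⇒ q·8+(1-q)·1 = q·2+(1-q)·9 ⇒ q(6) = (1-q)(8) ⇒ q = 4/7
P2 indiff ⇒ p·5+(1-p)·8 = p·3+(1-p)·9 ⇒ p(2) = (1-p)(1) ⇒ p = 1/3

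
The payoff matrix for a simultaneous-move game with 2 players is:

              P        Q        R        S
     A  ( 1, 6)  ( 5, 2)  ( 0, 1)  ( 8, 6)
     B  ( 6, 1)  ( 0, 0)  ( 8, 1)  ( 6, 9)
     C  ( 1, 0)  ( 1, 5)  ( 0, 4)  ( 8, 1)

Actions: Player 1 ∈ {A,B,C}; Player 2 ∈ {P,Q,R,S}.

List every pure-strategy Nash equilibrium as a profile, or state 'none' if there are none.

(A,P): not NE [P1→B gives 6>1]
(A,Q): not NE [P2→S gives 6>2]
(A,R): not NE [P1→B gives 8>0; P2→S gives 6>1]
(A,S): NE
(B,P): not NE [P2→S gives 9>1]
(B,Q): not NE [P1→A gives 5>0; P2→S gives 9>0]
(B,R): not NE [P2→S gives 9>1]
(B,S): not NE [P1→C gives 8>6]
(C,P): not NE [P1→B gives 6>1; P2→Q gives 5>0]
(C,Q): not NE [P1→A gives 5>1]
(C,R): not NE [P1→B gives 8>0; P2→Q gives 5>4]
(C,S): not NE [P2→Q gives 5>1]

Nash profiles: (A,S)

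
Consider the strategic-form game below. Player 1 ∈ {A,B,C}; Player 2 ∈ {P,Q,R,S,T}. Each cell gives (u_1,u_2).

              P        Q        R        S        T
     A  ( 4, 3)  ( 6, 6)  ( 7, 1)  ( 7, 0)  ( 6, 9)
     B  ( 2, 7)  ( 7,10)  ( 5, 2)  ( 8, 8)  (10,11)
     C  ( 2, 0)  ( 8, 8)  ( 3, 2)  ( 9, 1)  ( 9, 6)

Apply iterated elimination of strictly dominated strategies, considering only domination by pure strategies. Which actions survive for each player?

P2 drop P (Q beats it: A:6>3 B:10>7 C:8>0)
P2 drop R (Q beats it: A:6>1 B:10>2 C:8>2)
P1 drop A (B beats it: Q:7>6 S:8>7 T:10>6)
P2 drop S (Q beats it: B:10>8 C:8>1)
P1→{B,C} P2→{Q,T}

Survivors P1:{B,C} P2:{Q,T}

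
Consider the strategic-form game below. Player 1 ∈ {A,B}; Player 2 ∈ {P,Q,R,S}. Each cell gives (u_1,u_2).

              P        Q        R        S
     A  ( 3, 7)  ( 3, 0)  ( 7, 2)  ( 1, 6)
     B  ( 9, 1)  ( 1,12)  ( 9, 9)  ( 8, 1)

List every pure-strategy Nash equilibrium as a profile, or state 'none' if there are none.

(A,P): not NE [P1→B gives 9>3]
(A,Q): not NE [P2→P gives 7>0]
(A,R): not NE [P1→B gives 9>7; P2→P gives 7>2]
(A,S): not NE [P1→B gives 8>1; P2→P gives 7>6]
(B,P): not NE [P2→Q gives 12>1]
(B,Q): not NE [P1→A gives 3>1]
(B,R): not NE [P2→Q gives 12>9]
(B,S): not NE [P2→Q gives 12>1]

Equilibria: none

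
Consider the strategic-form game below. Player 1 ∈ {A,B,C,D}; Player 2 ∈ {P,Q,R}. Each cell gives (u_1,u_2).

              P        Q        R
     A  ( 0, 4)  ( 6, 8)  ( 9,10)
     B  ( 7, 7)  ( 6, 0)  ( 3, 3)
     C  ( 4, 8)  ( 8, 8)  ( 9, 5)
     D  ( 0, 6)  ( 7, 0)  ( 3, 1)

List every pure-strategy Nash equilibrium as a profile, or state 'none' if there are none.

Nash profiles: (A,R), (B,P), (C,Q)

(A,P): not NE [P1→B gives 7>0; P2→R gives 10>4]
(A,Q): not NE [P1→C gives 8>6; P2→R gives 10>8]
(A,R): NE
(B,P): NE
(B,Q): not NE [P1→C gives 8>6; P2→P gives 7>0]
(B,R): not NE [P1→C gives 9>3; P2→P gives 7>3]
(C,P): not NE [P1→B gives 7>4]
(C,Q): NE
(C,R): not NE [P2→Q gives 8>5]
(D,P): not NE [P1→B gives 7>0]
(D,Q): not NE [P1→C gives 8>7; P2→P gives 6>0]
(D,R): not NE [P1→C gives 9>3; P2→P gives 6>1]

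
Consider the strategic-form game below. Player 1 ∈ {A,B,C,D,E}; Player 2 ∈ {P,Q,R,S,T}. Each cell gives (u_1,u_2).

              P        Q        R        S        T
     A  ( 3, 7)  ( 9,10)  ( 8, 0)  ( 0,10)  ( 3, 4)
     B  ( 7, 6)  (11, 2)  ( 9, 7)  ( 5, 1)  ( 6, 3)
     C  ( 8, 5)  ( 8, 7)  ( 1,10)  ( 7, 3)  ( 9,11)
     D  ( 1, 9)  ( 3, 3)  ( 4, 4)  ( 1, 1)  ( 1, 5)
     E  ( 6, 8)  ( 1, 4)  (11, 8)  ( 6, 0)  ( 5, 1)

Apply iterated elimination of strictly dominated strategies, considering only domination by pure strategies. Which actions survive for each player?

P1 drop A (B beats it: P:7>3 Q:11>9 R:9>8 S:5>0 T:6>3)
P1 drop D (B beats it: P:7>1 Q:11>3 R:9>4 S:5>1 T:6>1)
P2 drop Q (R beats it: B:7>2 C:10>7 E:8>4)
P2 drop S (P beats it: B:6>1 C:5>3 E:8>0)
P1→{B,C,E} P2→{P,R,T}

IESDS → P1:{B,C,E} P2:{P,R,T}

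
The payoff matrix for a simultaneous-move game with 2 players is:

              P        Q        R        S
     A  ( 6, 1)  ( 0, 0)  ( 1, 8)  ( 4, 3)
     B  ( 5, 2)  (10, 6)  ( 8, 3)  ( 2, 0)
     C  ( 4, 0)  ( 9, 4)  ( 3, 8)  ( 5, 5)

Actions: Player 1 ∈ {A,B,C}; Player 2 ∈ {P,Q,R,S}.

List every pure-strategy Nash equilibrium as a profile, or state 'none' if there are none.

Nash profiles: (B,Q)

(A,P): not NE [P2→R gives 8>1]
(A,Q): not NE [P1→B gives 10>0; P2→R gives 8>0]
(A,R): not NE [P1→B gives 8>1]
(A,S): not NE [P1→C gives 5>4; P2→R gives 8>3]
(B,P): not NE [P1→A gives 6>5; P2→Q gives 6>2]
(B,Q): NE
(B,R): not NE [P2→Q gives 6>3]
(B,S): not NE [P1→C gives 5>2; P2→Q gives 6>0]
(C,P): not NE [P1→A gives 6>4; P2→R gives 8>0]
(C,Q): not NE [P1→B gives 10>9; P2→R gives 8>4]
(C,R): not NE [P1→B gives 8>3]
(C,S): not NE [P2→R gives 8>5]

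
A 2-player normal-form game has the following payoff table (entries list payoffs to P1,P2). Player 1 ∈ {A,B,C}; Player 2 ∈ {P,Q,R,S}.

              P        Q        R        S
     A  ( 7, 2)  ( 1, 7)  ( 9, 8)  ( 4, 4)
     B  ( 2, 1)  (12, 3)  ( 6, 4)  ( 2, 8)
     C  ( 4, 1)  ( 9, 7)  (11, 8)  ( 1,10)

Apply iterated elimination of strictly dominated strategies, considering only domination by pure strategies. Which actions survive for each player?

P2 drop P (Q beats it: A:7>2 B:3>1 C:7>1)
P2 drop Q (R beats it: A:8>7 B:4>3 C:8>7)
P1 drop B (A beats it: R:9>6 S:4>2)
P1→{A,C} P2→{R,S}

Survivors P1:{A,C} P2:{R,S}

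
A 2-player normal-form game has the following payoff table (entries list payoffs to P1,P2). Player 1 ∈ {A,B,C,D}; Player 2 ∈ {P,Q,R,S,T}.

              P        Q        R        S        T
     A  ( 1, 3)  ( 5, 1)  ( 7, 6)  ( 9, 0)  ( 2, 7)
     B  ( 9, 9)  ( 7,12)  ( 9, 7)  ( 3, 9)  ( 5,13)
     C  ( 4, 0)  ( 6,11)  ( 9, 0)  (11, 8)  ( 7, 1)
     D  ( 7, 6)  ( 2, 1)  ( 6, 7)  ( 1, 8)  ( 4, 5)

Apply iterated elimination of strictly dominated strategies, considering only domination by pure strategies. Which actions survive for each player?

P1 drop A (C beats it: P:4>1 Q:6>5 R:9>7 S:11>9 T:7>2)
P1 drop D (B beats it: P:9>7 Q:7>2 R:9>6 S:3>1 T:5>4)
P2 drop P (Q beats it: B:12>9 C:11>0)
P2 drop R (Q beats it: B:12>7 C:11>0)
P2 drop S (Q beats it: B:12>9 C:11>8)
P1→{B,C} P2→{Q,T}

Remaining: P1:{B,C} P2:{Q,T}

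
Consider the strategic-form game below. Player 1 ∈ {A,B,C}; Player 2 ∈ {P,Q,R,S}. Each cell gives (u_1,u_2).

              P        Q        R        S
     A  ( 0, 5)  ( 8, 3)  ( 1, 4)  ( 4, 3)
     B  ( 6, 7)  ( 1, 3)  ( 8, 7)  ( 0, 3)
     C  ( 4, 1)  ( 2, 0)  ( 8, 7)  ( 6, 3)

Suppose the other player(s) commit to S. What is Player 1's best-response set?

P1 best: {C}

u_1(A vs S) = 4
u_1(B vs S) = 0
u_1(C vs S) = 6
max payoff 6 at {C}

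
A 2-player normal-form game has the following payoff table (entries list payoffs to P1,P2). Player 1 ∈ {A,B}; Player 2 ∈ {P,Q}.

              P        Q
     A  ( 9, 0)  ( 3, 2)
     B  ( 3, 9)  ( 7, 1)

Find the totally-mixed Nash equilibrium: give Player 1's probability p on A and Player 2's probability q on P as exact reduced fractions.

P1 mixes 4/5 on A; P2 mixes 2/5 on P

P1 indiff ⇒ q·9+(1-q)·3 = q·3+(1-q)·7 ⇒ q(6) = (1-q)(4) ⇒ q = 2/5
P2 indiff ⇒ p·0+(1-p)·9 = p·2+(1-p)·1 ⇒ p(-2) = (1-p)(-8) ⇒ p = 4/5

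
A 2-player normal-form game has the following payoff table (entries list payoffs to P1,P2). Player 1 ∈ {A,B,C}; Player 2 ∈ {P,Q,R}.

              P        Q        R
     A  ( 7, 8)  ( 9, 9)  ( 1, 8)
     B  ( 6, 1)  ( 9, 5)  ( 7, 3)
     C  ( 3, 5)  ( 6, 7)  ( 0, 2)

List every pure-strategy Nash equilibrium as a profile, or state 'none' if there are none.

NE set: (A,Q), (B,Q)

(A,P): not NE [P2→Q gives 9>8]
(A,Q): NE
(A,R): not NE [P1→B gives 7>1; P2→Q gives 9>8]
(B,P): not NE [P1→A gives 7>6; P2→Q gives 5>1]
(B,Q): NE
(B,R): not NE [P2→Q gives 5>3]
(C,P): not NE [P1→A gives 7>3; P2→Q gives 7>5]
(C,Q): not NE [P1→B gives 9>6]
(C,R): not NE [P1→B gives 7>0; P2→Q gives 7>2]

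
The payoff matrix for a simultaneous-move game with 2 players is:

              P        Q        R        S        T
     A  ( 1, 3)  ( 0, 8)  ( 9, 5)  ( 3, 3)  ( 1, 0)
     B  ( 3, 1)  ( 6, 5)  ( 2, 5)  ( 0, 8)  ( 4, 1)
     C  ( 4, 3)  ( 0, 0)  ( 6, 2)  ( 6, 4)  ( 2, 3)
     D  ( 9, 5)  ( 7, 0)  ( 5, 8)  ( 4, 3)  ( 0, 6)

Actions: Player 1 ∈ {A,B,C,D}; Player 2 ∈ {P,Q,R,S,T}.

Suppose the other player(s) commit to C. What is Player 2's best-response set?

u_2(P vs C) = 3
u_2(Q vs C) = 0
u_2(R vs C) = 2
u_2(S vs C) = 4
u_2(T vs C) = 3
max payoff 4 at {S}

argmax u_2 = {S}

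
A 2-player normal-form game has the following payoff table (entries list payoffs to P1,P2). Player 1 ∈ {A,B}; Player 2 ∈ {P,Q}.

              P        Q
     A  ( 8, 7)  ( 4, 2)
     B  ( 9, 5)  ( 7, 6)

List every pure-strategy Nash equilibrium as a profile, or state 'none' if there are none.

(A,P): not NE [P1→B gives 9>8]
(A,Q): not NE [P1→B gives 7>4; P2→P gives 7>2]
(B,P): not NE [P2→Q gives 6>5]
(B,Q): NE

Nash profiles: (B,Q)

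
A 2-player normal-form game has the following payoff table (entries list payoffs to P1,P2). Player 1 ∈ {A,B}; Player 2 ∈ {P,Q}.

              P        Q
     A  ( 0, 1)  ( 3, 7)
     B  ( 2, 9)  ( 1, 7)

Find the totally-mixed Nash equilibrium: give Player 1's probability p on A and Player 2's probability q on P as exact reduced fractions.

(p,q) = (1/4, 1/2)

P1 indiff ⇒ q·0+(1-q)·3 = q·2+(1-q)·1 ⇒ q(-2) = (1-q)(-2) ⇒ q = 1/2
P2 indiff ⇒ p·1+(1-p)·9 = p·7+(1-p)·7 ⇒ p(-6) = (1-p)(-2) ⇒ p = 1/4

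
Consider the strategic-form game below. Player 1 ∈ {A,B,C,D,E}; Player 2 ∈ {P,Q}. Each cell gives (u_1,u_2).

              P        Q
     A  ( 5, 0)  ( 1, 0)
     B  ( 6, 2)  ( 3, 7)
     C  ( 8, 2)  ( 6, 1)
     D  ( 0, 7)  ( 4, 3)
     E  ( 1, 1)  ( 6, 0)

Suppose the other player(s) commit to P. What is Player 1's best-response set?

argmax u_1 = {C}

u_1(A vs P) = 5
u_1(B vs P) = 6
u_1(C vs P) = 8
u_1(D vs P) = 0
u_1(E vs P) = 1
max payoff 8 at {C}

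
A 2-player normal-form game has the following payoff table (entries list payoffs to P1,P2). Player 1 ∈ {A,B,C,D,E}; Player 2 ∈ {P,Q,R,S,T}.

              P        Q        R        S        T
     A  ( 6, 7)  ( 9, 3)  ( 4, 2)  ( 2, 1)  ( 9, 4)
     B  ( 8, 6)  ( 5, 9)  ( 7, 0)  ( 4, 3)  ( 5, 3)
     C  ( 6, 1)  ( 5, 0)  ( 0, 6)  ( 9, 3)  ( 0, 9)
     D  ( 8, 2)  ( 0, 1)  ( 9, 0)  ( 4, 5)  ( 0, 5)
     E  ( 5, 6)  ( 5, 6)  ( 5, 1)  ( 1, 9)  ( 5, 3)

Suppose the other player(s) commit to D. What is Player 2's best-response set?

BR_2 = {S,T}

u_2(P vs D) = 2
u_2(Q vs D) = 1
u_2(R vs D) = 0
u_2(S vs D) = 5
u_2(T vs D) = 5
max payoff 5 at {S,T}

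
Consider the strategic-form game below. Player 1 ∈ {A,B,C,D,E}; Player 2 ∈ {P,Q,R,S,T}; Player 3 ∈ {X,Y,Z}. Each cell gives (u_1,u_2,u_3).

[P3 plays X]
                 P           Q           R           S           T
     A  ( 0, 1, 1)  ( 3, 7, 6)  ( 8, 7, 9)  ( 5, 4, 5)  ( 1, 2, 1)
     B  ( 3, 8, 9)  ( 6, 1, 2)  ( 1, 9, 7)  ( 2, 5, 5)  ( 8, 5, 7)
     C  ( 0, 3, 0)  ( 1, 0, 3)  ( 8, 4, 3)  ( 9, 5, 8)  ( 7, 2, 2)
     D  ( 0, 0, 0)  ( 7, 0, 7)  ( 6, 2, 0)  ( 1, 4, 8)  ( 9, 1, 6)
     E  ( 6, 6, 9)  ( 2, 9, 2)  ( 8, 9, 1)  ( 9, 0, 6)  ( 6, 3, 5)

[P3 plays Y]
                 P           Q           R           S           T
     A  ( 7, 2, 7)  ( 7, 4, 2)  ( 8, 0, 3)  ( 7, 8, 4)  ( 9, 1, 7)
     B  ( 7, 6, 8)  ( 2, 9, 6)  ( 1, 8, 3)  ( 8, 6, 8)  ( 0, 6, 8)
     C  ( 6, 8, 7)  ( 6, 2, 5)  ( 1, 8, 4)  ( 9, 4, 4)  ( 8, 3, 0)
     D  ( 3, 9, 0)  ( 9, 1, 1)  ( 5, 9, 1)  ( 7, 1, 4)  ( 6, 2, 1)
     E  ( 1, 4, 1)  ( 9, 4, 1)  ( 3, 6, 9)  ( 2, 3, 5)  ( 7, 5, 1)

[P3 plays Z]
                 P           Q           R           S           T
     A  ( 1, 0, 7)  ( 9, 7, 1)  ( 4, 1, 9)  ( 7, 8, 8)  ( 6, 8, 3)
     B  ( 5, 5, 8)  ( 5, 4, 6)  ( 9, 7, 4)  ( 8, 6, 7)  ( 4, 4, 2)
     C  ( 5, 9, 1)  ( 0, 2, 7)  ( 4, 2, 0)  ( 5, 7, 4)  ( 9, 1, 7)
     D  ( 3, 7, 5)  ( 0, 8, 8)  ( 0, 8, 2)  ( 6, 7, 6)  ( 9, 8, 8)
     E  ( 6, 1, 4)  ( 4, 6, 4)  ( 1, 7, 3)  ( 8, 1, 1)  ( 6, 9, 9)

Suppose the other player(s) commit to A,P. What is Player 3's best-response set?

u_3(X vs A,P) = 1
u_3(Y vs A,P) = 7
u_3(Z vs A,P) = 7
max payoff 7 at {Y,Z}

argmax u_3 = {Y,Z}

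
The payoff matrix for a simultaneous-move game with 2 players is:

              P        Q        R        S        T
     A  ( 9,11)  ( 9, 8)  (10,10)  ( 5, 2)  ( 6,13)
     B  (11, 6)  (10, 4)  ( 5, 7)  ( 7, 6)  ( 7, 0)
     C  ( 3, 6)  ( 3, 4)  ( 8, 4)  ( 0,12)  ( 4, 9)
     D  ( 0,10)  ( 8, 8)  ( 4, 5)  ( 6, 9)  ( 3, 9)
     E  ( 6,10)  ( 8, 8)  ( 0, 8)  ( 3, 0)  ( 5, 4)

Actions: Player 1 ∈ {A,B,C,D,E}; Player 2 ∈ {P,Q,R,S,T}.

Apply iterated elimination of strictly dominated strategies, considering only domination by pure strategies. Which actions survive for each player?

IESDS → P1:{A,B} P2:{P,R,T}

P1 drop C (A beats it: P:9>3 Q:9>3 R:10>8 S:5>0 T:6>4)
P1 drop D (B beats it: P:11>0 Q:10>8 R:5>4 S:7>6 T:7>3)
P1 drop E (A beats it: P:9>6 Q:9>8 R:10>0 S:5>3 T:6>5)
P2 drop Q (P beats it: A:11>8 B:6>4)
P2 drop S (R beats it: A:10>2 B:7>6)
P1→{A,B} P2→{P,R,T}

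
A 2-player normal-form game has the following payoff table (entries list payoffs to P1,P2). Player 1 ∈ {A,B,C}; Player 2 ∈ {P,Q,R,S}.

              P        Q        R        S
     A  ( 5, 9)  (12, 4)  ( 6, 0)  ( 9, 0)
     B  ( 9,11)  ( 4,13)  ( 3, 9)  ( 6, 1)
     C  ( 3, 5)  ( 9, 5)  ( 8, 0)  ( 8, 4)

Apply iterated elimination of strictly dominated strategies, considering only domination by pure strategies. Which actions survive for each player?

P2 drop R (P beats it: A:9>0 B:11>9 C:5>0)
P1 drop C (A beats it: P:5>3 Q:12>9 S:9>8)
P2 drop S (P beats it: A:9>0 B:11>1)
P1→{A,B} P2→{P,Q}

IESDS → P1:{A,B} P2:{P,Q}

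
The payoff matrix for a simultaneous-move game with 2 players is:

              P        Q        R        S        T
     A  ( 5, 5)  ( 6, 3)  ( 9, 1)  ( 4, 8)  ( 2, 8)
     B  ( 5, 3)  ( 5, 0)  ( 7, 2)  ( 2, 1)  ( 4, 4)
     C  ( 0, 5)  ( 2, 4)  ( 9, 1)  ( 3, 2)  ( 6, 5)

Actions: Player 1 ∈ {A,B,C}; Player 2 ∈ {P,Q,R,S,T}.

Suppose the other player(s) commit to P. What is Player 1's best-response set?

argmax u_1 = {A,B}

u_1(A vs P) = 5
u_1(B vs P) = 5
u_1(C vs P) = 0
max payoff 5 at {A,B}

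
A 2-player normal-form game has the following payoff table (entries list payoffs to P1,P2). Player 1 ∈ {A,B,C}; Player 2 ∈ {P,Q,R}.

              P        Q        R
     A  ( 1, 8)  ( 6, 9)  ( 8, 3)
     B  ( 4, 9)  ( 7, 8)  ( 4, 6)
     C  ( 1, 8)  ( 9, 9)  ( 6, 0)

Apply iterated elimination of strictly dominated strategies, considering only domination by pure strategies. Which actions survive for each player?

IESDS → P1:{B,C} P2:{P,Q}

P2 drop R (P beats it: A:8>3 B:9>6 C:8>0)
P1 drop A (B beats it: P:4>1 Q:7>6)
P1→{B,C} P2→{P,Q}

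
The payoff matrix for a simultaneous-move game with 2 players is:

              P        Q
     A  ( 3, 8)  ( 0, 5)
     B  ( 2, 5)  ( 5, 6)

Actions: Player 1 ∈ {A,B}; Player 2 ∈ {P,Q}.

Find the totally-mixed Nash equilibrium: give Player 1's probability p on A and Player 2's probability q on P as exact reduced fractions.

P1 mixes 1/4 on A; P2 mixes 5/6 on P

P1 indiff ⇒ q·3+(1-q)·0 = q·2+(1-q)·5 ⇒ q(1) = (1-q)(5) ⇒ q = 5/6
P2 indiff ⇒ p·8+(1-p)·5 = p·5+(1-p)·6 ⇒ p(3) = (1-p)(1) ⇒ p = 1/4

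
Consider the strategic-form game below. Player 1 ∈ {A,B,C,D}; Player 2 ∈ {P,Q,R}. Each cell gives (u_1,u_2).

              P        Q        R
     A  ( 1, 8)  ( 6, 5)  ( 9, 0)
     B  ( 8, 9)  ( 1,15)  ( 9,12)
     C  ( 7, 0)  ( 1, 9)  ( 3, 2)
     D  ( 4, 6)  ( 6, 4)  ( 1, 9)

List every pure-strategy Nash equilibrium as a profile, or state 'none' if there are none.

Equilibria: none

(A,P): not NE [P1→B gives 8>1]
(A,Q): not NE [P2→P gives 8>5]
(A,R): not NE [P2→P gives 8>0]
(B,P): not NE [P2→Q gives 15>9]
(B,Q): not NE [P1→D gives 6>1]
(B,R): not NE [P2→Q gives 15>12]
(C,P): not NE [P1→B gives 8>7; P2→Q gives 9>0]
(C,Q): not NE [P1→D gives 6>1]
(C,R): not NE [P1→B gives 9>3; P2→Q gives 9>2]
(D,P): not NE [P1→B gives 8>4; P2→R gives 9>6]
(D,Q): not NE [P2→R gives 9>4]
(D,R): not NE [P1→B gives 9>1]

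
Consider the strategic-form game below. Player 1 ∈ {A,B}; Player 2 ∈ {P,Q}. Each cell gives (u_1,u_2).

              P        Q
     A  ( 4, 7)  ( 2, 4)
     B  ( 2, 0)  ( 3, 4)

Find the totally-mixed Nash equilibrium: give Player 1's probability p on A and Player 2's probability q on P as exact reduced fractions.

p=4/7, q=1/3

P1 indiff ⇒ q·4+(1-q)·2 = q·2+(1-q)·3 ⇒ q(2) = (1-q)(1) ⇒ q = 1/3
P2 indiff ⇒ p·7+(1-p)·0 = p·4+(1-p)·4 ⇒ p(3) = (1-p)(4) ⇒ p = 4/7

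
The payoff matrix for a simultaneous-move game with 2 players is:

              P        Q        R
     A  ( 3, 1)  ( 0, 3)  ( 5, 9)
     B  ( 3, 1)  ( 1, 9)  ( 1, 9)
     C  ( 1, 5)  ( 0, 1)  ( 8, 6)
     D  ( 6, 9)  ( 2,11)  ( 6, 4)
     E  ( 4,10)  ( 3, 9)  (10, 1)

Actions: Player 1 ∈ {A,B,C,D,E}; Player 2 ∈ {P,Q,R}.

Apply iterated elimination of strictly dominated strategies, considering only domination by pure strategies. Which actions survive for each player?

Remaining: P1:{D,E} P2:{P,Q}

P1 drop A (D beats it: P:6>3 Q:2>0 R:6>5)
P1 drop B (D beats it: P:6>3 Q:2>1 R:6>1)
P1 drop C (E beats it: P:4>1 Q:3>0 R:10>8)
P2 drop R (P beats it: D:9>4 E:10>1)
P1→{D,E} P2→{P,Q}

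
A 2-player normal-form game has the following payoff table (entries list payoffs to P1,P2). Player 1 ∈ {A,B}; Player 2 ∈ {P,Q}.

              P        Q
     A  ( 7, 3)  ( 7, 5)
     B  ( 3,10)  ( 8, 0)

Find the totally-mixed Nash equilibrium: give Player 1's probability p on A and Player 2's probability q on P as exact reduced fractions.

p=5/6, q=1/5

P1 indiff ⇒ q·7+(1-q)·7 = q·3+(1-q)·8 ⇒ q(4) = (1-q)(1) ⇒ q = 1/5
P2 indiff ⇒ p·3+(1-p)·10 = p·5+(1-p)·0 ⇒ p(-2) = (1-p)(-10) ⇒ p = 5/6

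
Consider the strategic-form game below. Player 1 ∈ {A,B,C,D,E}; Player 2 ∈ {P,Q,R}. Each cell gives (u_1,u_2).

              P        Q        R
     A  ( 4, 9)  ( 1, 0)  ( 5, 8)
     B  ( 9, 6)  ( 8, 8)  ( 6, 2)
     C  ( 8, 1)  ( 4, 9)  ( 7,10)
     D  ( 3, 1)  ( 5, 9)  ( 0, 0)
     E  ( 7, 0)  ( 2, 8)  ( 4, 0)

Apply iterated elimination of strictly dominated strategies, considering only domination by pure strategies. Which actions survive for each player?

Survivors P1:{B,C} P2:{Q,R}

P1 drop A (B beats it: P:9>4 Q:8>1 R:6>5)
P1 drop D (B beats it: P:9>3 Q:8>5 R:6>0)
P1 drop E (B beats it: P:9>7 Q:8>2 R:6>4)
P2 drop P (Q beats it: B:8>6 C:9>1)
P1→{B,C} P2→{Q,R}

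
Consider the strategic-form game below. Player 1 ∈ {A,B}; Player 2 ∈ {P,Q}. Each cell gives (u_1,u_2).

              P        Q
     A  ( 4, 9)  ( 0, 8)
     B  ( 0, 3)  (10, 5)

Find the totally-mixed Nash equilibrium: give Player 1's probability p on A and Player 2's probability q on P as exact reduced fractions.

p=2/3, q=5/7

P1 indiff ⇒ q·4+(1-q)·0 = q·0+(1-q)·10 ⇒ q(4) = (1-q)(10) ⇒ q = 5/7
P2 indiff ⇒ p·9+(1-p)·3 = p·8+(1-p)·5 ⇒ p(1) = (1-p)(2) ⇒ p = 2/3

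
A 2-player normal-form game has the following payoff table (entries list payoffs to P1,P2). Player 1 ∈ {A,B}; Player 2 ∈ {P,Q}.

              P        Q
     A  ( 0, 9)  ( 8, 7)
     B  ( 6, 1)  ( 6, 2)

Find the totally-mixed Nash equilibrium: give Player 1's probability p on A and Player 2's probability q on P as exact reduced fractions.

P1 indiff ⇒ q·0+(1-q)·8 = q·6+(1-q)·6 ⇒ q(-6) = (1-q)(-2) ⇒ q = 1/4
P2 indiff ⇒ p·9+(1-p)·1 = p·7+(1-p)·2 ⇒ p(2) = (1-p)(1) ⇒ p = 1/3

p=1/3, q=1/4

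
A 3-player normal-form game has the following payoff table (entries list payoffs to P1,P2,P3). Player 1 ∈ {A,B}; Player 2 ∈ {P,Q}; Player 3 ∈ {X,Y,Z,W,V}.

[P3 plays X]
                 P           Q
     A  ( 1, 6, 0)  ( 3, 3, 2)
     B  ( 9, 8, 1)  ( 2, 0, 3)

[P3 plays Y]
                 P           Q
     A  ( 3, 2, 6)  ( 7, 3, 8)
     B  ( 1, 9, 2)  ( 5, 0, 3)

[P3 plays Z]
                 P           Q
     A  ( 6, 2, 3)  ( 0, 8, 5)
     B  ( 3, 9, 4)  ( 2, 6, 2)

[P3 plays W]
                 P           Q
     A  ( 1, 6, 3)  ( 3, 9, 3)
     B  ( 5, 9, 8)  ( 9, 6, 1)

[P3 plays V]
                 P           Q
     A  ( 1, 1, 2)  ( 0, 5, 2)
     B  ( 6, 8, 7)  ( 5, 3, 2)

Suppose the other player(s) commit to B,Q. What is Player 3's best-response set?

u_3(X vs B,Q) = 3
u_3(Y vs B,Q) = 3
u_3(Z vs B,Q) = 2
u_3(W vs B,Q) = 1
u_3(V vs B,Q) = 2
max payoff 3 at {X,Y}

argmax u_3 = {X,Y}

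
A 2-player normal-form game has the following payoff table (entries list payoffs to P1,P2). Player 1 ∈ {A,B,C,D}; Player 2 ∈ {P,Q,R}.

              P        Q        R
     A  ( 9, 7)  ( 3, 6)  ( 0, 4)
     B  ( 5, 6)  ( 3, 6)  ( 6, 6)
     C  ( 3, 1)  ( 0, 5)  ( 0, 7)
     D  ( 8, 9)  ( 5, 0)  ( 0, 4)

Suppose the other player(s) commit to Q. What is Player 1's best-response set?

BR_1 = {D}

u_1(A vs Q) = 3
u_1(B vs Q) = 3
u_1(C vs Q) = 0
u_1(D vs Q) = 5
max payoff 5 at {D}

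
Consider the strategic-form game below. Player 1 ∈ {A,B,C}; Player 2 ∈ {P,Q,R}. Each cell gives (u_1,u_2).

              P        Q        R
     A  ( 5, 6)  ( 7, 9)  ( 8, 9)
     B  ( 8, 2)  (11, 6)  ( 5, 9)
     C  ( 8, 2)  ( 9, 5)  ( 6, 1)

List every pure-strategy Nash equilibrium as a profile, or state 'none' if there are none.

(A,P): not NE [P1→C gives 8>5; P2→R gives 9>6]
(A,Q): not NE [P1→B gives 11>7]
(A,R): NE
(B,P): not NE [P2→R gives 9>2]
(B,Q): not NE [P2→R gives 9>6]
(B,R): not NE [P1→A gives 8>5]
(C,P): not NE [P2→Q gives 5>2]
(C,Q): not NE [P1→B gives 11>9]
(C,R): not NE [P1→A gives 8>6; P2→Q gives 5>1]

NE set: (A,R)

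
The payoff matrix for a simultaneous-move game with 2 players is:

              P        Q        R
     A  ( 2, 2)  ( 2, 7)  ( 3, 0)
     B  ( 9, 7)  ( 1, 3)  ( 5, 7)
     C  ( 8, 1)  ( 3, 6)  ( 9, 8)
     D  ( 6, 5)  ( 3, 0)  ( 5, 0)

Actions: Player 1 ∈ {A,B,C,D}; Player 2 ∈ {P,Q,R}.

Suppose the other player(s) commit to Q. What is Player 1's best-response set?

u_1(A vs Q) = 2
u_1(B vs Q) = 1
u_1(C vs Q) = 3
u_1(D vs Q) = 3
max payoff 3 at {C,D}

P1 best: {C,D}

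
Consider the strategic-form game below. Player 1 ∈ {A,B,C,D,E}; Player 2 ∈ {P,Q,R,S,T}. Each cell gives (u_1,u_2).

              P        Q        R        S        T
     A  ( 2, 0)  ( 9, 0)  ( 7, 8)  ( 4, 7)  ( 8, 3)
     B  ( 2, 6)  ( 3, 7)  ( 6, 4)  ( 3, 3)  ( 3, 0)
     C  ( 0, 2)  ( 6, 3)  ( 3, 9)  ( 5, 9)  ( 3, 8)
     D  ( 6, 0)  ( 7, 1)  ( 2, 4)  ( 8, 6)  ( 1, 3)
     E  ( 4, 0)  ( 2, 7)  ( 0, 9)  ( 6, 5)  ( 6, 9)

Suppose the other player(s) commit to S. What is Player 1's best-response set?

BR_1 = {D}

u_1(A vs S) = 4
u_1(B vs S) = 3
u_1(C vs S) = 5
u_1(D vs S) = 8
u_1(E vs S) = 6
max payoff 8 at {D}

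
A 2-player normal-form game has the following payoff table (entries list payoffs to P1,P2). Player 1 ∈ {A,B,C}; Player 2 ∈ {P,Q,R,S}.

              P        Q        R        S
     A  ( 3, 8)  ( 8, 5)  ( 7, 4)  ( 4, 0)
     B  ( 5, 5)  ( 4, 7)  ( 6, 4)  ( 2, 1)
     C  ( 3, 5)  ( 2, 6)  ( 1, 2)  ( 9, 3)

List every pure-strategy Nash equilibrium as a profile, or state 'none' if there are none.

PSNE: ∅

(A,P): not NE [P1→B gives 5>3]
(A,Q): not NE [P2→P gives 8>5]
(A,R): not NE [P2→P gives 8>4]
(A,S): not NE [P1→C gives 9>4; P2→P gives 8>0]
(B,P): not NE [P2→Q gives 7>5]
(B,Q): not NE [P1→A gives 8>4]
(B,R): not NE [P1→A gives 7>6; P2→Q gives 7>4]
(B,S): not NE [P1→C gives 9>2; P2→Q gives 7>1]
(C,P): not NE [P1→B gives 5>3; P2→Q gives 6>5]
(C,Q): not NE [P1→A gives 8>2]
(C,R): not NE [P1→A gives 7>1; P2→Q gives 6>2]
(C,S): not NE [P2→Q gives 6>3]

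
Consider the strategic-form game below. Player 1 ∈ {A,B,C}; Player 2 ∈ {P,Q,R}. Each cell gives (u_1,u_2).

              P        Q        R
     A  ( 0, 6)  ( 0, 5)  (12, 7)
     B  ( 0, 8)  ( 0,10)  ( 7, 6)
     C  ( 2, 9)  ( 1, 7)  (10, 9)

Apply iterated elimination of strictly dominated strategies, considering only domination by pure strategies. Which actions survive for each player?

P1 drop B (C beats it: P:2>0 Q:1>0 R:10>7)
P2 drop Q (P beats it: A:6>5 C:9>7)
P1→{A,C} P2→{P,R}

Survivors P1:{A,C} P2:{P,R}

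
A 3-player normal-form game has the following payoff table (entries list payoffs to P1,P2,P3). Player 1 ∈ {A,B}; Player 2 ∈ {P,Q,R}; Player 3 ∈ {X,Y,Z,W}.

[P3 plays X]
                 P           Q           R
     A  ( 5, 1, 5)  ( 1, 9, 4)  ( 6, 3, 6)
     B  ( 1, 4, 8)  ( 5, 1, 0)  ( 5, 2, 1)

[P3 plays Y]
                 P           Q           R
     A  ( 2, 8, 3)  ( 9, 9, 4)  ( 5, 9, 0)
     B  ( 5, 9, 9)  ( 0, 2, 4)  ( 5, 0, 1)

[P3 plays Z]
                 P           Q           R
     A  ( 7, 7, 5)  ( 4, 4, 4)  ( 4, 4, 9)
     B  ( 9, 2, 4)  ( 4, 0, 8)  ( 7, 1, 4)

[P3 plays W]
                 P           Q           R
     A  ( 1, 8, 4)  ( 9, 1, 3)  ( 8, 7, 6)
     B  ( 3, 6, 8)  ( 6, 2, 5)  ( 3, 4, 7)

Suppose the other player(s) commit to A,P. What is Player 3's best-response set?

u_3(X vs A,P) = 5
u_3(Y vs A,P) = 3
u_3(Z vs A,P) = 5
u_3(W vs A,P) = 4
max payoff 5 at {X,Z}

P3 best: {X,Z}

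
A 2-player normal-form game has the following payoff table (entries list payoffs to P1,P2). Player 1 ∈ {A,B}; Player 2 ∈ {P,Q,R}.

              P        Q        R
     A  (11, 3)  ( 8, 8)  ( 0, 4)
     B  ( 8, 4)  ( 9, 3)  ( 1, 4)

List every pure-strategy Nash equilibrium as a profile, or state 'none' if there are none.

NE set: (B,R)

(A,P): not NE [P2→Q gives 8>3]
(A,Q): not NE [P1→B gives 9>8]
(A,R): not NE [P1→B gives 1>0; P2→Q gives 8>4]
(B,P): not NE [P1→A gives 11>8]
(B,Q): not NE [P2→R gives 4>3]
(B,R): NE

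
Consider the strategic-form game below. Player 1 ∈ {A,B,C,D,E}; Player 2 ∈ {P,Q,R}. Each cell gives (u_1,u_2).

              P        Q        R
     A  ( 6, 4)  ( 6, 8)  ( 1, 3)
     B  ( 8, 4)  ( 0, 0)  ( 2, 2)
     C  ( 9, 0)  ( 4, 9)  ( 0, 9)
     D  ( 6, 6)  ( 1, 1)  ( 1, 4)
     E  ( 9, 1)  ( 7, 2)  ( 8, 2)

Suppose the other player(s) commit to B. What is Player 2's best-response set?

u_2(P vs B) = 4
u_2(Q vs B) = 0
u_2(R vs B) = 2
max payoff 4 at {P}

BR_2 = {P}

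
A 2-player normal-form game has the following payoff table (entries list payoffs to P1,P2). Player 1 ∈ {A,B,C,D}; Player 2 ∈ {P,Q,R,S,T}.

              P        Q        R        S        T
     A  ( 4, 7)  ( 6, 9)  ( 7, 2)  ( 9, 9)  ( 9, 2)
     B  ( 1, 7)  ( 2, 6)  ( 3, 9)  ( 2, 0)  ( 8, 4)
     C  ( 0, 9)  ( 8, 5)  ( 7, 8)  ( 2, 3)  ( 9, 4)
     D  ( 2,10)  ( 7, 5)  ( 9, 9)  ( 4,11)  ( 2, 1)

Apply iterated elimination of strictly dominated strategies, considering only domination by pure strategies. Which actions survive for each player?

P1 drop B (A beats it: P:4>1 Q:6>2 R:7>3 S:9>2 T:9>8)
P2 drop R (P beats it: A:7>2 C:9>8 D:10>9)
P2 drop T (P beats it: A:7>2 C:9>4 D:10>1)
P1→{A,C,D} P2→{P,Q,S}

Survivors P1:{A,C,D} P2:{P,Q,S}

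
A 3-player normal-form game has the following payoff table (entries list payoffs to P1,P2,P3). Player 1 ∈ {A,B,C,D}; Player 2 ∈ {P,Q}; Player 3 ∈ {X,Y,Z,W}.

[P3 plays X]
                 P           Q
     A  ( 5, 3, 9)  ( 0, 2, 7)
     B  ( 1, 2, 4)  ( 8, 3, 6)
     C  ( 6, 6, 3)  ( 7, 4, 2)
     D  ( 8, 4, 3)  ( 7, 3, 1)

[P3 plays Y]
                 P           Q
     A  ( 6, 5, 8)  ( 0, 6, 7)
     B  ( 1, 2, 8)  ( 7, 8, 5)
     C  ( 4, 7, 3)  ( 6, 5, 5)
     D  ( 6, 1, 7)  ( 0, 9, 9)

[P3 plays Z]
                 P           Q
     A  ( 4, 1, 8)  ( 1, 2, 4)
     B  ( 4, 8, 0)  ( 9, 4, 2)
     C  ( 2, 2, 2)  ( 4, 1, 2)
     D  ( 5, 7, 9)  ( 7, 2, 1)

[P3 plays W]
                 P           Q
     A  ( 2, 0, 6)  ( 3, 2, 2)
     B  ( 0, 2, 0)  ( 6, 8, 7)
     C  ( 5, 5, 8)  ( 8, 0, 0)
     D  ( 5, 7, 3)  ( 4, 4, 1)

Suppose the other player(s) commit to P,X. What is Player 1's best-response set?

BR_1 = {D}

u_1(A vs P,X) = 5
u_1(B vs P,X) = 1
u_1(C vs P,X) = 6
u_1(D vs P,X) = 8
max payoff 8 at {D}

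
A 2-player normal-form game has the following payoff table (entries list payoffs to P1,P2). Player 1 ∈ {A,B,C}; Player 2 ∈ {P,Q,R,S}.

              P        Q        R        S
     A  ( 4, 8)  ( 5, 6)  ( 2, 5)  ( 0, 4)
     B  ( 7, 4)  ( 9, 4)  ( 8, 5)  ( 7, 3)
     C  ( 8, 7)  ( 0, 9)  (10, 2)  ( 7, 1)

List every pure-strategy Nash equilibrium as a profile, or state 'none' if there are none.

No pure NE.

(A,P): not NE [P1→C gives 8>4]
(A,Q): not NE [P1→B gives 9>5; P2→P gives 8>6]
(A,R): not NE [P1→C gives 10>2; P2→P gives 8>5]
(A,S): not NE [P1→C gives 7>0; P2→P gives 8>4]
(B,P): not NE [P1→C gives 8>7; P2→R gives 5>4]
(B,Q): not NE [P2→R gives 5>4]
(B,R): not NE [P1→C gives 10>8]
(B,S): not NE [P2→R gives 5>3]
(C,P): not NE [P2→Q gives 9>7]
(C,Q): not NE [P1→B gives 9>0]
(C,R): not NE [P2→Q gives 9>2]
(C,S): not NE [P2→Q gives 9>1]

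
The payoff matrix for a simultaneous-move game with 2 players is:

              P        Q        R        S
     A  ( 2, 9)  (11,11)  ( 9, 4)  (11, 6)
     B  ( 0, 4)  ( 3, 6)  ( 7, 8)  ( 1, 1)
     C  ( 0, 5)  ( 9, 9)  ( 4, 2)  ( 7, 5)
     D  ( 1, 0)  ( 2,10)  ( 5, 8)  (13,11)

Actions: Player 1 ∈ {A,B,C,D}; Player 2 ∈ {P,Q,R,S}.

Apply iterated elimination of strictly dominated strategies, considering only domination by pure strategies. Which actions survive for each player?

P1 drop B (A beats it: P:2>0 Q:11>3 R:9>7 S:11>1)
P1 drop C (A beats it: P:2>0 Q:11>9 R:9>4 S:11>7)
P2 drop P (Q beats it: A:11>9 D:10>0)
P2 drop R (Q beats it: A:11>4 D:10>8)
P1→{A,D} P2→{Q,S}

Survivors P1:{A,D} P2:{Q,S}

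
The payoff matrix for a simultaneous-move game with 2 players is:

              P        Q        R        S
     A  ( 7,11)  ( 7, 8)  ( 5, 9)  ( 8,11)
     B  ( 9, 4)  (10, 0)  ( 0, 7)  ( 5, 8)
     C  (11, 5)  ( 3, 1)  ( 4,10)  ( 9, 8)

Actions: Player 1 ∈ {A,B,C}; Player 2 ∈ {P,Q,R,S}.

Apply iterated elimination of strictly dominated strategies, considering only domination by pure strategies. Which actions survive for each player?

IESDS → P1:{A,C} P2:{P,R,S}

P2 drop Q (P beats it: A:11>8 B:4>0 C:5>1)
P1 drop B (C beats it: P:11>9 R:4>0 S:9>5)
P1→{A,C} P2→{P,R,S}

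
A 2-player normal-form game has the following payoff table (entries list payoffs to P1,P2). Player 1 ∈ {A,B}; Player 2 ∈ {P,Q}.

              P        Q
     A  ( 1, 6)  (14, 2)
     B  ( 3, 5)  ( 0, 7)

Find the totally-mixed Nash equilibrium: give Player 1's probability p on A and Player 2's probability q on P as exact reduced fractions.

P1 indiff ⇒ q·1+(1-q)·14 = q·3+(1-q)·0 ⇒ q(-2) = (1-q)(-14) ⇒ q = 7/8
P2 indiff ⇒ p·6+(1-p)·5 = p·2+(1-p)·7 ⇒ p(4) = (1-p)(2) ⇒ p = 1/3

p=1/3, q=7/8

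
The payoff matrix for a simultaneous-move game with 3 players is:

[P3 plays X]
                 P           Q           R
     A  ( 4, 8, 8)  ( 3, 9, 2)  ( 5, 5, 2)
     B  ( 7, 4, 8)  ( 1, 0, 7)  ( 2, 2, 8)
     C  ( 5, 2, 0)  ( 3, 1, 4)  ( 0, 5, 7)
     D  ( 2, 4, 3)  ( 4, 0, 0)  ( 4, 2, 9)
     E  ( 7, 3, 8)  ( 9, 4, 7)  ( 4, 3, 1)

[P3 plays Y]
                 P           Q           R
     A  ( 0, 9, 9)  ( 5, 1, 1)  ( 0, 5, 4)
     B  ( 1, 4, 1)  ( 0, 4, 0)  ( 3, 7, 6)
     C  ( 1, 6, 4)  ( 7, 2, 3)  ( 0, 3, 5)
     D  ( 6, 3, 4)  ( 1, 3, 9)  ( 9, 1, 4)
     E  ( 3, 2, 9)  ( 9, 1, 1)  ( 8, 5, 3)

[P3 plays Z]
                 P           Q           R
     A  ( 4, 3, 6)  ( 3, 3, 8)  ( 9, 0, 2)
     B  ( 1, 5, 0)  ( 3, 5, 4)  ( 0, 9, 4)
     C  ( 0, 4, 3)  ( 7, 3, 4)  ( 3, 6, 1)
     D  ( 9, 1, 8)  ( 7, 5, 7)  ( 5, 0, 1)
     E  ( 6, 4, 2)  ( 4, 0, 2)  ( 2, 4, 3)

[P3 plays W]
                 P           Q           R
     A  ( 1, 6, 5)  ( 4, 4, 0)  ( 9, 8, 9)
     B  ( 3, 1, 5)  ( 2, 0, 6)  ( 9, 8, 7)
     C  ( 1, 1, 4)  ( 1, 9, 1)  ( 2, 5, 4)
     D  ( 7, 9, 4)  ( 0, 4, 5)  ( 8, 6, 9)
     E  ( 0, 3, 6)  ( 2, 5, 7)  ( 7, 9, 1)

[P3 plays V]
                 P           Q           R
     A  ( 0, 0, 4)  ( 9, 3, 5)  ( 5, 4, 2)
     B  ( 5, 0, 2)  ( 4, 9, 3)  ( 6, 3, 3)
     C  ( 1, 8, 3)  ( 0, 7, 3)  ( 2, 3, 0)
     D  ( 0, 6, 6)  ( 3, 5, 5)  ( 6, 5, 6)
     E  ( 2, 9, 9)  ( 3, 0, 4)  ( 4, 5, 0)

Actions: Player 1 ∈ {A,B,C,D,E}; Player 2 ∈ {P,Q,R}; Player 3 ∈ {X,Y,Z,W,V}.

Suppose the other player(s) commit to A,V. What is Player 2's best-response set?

BR_2 = {R}

u_2(P vs A,V) = 0
u_2(Q vs A,V) = 3
u_2(R vs A,V) = 4
max payoff 4 at {R}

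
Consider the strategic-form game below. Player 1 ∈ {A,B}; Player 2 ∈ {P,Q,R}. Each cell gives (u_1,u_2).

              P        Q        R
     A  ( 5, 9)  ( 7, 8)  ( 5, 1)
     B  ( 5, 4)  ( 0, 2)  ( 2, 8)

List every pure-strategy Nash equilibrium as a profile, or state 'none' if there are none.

PSNE = {(A,P)}

(A,P): NE
(A,Q): not NE [P2→P gives 9>8]
(A,R): not NE [P2→P gives 9>1]
(B,P): not NE [P2→R gives 8>4]
(B,Q): not NE [P1→A gives 7>0; P2→R gives 8>2]
(B,R): not NE [P1→A gives 5>2]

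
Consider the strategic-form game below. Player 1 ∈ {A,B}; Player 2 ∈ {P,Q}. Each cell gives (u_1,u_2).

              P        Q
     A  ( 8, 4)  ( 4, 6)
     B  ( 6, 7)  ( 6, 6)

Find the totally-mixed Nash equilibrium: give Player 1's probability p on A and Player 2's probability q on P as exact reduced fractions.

P1 indiff ⇒ q·8+(1-q)·4 = q·6+(1-q)·6 ⇒ q(2) = (1-q)(2) ⇒ q = 1/2
P2 indiff ⇒ p·4+(1-p)·7 = p·6+(1-p)·6 ⇒ p(-2) = (1-p)(-1) ⇒ p = 1/3

P1 mixes 1/3 on A; P2 mixes 1/2 on P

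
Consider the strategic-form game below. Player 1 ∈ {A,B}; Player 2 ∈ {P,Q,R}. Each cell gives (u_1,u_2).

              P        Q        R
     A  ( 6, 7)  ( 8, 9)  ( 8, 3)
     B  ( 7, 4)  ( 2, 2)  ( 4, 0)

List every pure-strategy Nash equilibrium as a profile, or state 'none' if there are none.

(A,P): not NE [P1→B gives 7>6; P2→Q gives 9>7]
(A,Q): NE
(A,R): not NE [P2→Q gives 9>3]
(B,P): NE
(B,Q): not NE [P1→A gives 8>2; P2→P gives 4>2]
(B,R): not NE [P1→A gives 8>4; P2→P gives 4>0]

PSNE = {(A,Q), (B,P)}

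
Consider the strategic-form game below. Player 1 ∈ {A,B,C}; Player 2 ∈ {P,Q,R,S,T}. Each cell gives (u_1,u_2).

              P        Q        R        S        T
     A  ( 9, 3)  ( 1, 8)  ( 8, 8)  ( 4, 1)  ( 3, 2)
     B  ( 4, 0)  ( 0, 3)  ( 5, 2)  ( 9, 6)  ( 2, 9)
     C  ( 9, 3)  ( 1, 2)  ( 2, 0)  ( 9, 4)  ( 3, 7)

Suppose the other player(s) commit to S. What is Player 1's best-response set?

argmax u_1 = {B,C}

u_1(A vs S) = 4
u_1(B vs S) = 9
u_1(C vs S) = 9
max payoff 9 at {B,C}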